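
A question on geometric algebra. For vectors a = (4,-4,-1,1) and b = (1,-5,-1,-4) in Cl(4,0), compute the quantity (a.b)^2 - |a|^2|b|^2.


a . b = 4*1 + (-4)*(-5) + (-1)*(-1) + 1*(-4)
= 4 + 20 + 1 + (-4) = 21
|a|^2 = 4^2 + (-4)^2 + (-1)^2 + 1^2 = 34
|b|^2 = 1^2 + (-5)^2 + (-1)^2 + (-4)^2 = 43
(a.b)^2 = 21^2 = 441
|a|^2 * |b|^2 = 34 * 43 = 1462
Result = 441 - 1462 = -1021


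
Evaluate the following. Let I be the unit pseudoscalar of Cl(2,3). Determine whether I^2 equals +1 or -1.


The pseudoscalar I = e1...e_n (product of all n generators) of Cl(p,q) satisfies I^2 = (-1)^(q + n(n-1)/2).
p = 2, q = 3, n = p + q = 5
n(n-1)/2 = 5 * 4 / 2 = 10
Exponent = q + n(n-1)/2 = 3 + 10 = 13
I^2 = (-1)^13 = -1


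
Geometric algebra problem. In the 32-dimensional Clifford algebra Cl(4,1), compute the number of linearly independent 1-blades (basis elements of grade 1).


Number of grade-k basis blades in Cl(p,q) with n = p + q is C(n, k).
n = 4 + 1 = 5
C(5, 1) = 5! / (1! * 4!)
= 120 / (1 * 24)
= 5


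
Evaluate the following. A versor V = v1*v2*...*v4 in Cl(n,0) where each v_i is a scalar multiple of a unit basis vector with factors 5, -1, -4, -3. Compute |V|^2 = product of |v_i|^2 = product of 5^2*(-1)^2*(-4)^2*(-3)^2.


Each vector v_i has |v_i|^2 = s_i^2
Squared scales: 5^2 = 25, (-1)^2 = 1, (-4)^2 = 16, (-3)^2 = 9
|V|^2 = 25 * 1 * 16 * 9
= 3600


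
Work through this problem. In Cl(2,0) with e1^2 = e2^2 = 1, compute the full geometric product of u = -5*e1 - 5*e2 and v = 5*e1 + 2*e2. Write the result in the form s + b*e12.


Expand: (-5*e1 - 5*e2)(5*e1 + 2*e2)
= (-5)*5*e1e1 + (-5)*2*e1e2 + (-5)*5*e2e1 + (-5)*2*e2e2
Using e1^2 = e2^2 = 1, e2e1 = -e1e2:
Scalar part s = (-5)*5 + (-5)*2 = -25 + (-10) = -35
Bivector part b = (-5)*2 - (-5)*5 = -10 - (-25) = 15
uv = -35 + 15*e12


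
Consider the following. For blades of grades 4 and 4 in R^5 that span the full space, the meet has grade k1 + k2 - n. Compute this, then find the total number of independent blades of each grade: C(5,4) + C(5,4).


Meet grade = grade(A) + grade(B) - n
= 4 + 4 - 5 = 3
C(5,4) = 5
C(5,4) = 5
dim_A + dim_B = 5 + 5 = 10


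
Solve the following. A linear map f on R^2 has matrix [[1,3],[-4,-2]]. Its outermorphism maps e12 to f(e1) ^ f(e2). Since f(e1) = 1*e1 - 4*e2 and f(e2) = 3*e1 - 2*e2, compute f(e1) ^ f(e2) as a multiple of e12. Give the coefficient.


The outermorphism of a linear map f sends e1^e2 to f(e1)^f(e2).
f(e1) = 1*e1 - 4*e2
f(e2) = 3*e1 - 2*e2
f(e1) ^ f(e2) = (1*e1 - 4*e2) ^ (3*e1 - 2*e2)
= 1*(-2)*e12 + (-4)*3*e21
= (-2 - (-12))*e12
= 10*e12
Coefficient = 10


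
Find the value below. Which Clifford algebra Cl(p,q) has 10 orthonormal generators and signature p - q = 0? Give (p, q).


We need p + q = 10 and p - q = 0.
Adding: 2p = 10 + 0 = 10, so p = 5.
Then q = 10 - 5 = 5.
(p, q) = (5, 5)


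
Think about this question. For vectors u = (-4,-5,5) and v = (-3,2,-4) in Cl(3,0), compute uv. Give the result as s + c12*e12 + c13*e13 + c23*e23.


In Cl(3,0): e_i^2 = 1, e_ie_j = -e_je_i for i != j.
Scalar part = u . v = (-4)*(-3) + (-5)*2 + 5*(-4)
= 12 + (-10) + (-20) = -18
e12 coeff = (-4)*2 - (-5)*(-3) = -8 - 15 = -23
e13 coeff = (-4)*(-4) - 5*(-3) = 16 - (-15) = 31
e23 coeff = (-5)*(-4) - 5*2 = 20 - 10 = 10
uv = -18 - 23*e12 + 31*e13 + 10*e23


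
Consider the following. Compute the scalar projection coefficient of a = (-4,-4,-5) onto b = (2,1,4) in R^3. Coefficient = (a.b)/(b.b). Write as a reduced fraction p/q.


Projection coefficient = (a . b) / (b . b)
a . b = (-4)*2 + (-4)*1 + (-5)*4
= -8 + (-4) + (-20) = -32
b . b = 2^2 + 1^2 + 4^2
= 4 + 1 + 16 = 21
Coefficient = -32/21
In lowest terms: -32/21


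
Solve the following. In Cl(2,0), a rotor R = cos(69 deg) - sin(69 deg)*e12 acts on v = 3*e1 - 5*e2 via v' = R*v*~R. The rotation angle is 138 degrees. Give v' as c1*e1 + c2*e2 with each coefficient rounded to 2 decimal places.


Rotor R = cos(69deg) - sin(69deg)*e12
Rotation angle theta = 2 * 69 = 138 degrees
v' = R*v*~R rotates v by theta.
cos(138deg) = -0.7431, sin(138deg) = 0.6691
v'_1 = 3*cos(138deg) - (-5)*sin(138deg)
= 3*(-0.7431) - (-5)*0.6691
= 1.12
v'_2 = 3*sin(138deg) + (-5)*cos(138deg)
= 3*0.6691 + (-5)*(-0.7431)
= 5.72
v' = 1.12*e1 + 5.72*e2


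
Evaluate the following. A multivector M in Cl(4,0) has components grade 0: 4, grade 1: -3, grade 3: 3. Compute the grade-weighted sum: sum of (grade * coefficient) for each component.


Grade-weighted sum = sum of grade_k * coefficient_k
0*4 = 0
1*(-3) = -3
3*3 = 9
Total = 0 + (-3) + 9 = 6


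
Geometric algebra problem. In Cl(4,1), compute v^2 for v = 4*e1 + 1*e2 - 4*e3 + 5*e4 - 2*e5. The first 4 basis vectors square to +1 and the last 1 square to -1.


v^2 = sum of c_i^2 * e_i^2
Positive signature terms (e_i^2 = +1): 4^2 + 1^2 + (-4)^2 + 5^2 = 58
Negative signature terms (e_j^2 = -1): (-2)^2 = 4
v^2 = 58 - 4 = 54


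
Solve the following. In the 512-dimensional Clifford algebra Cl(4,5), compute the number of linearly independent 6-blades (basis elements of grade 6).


Number of grade-k basis blades in Cl(p,q) with n = p + q is C(n, k).
n = 4 + 5 = 9
C(9, 6) = 9! / (6! * 3!)
= 362880 / (720 * 6)
= 84


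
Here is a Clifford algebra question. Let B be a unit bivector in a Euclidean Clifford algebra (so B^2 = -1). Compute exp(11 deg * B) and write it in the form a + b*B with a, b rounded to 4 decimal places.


For a unit bivector B with B^2 = -1, the exponential series gives
e^(theta*B) = cos(theta) + sin(theta)*B (the GA analogue of Euler's formula).
theta = 11 degrees = 0.191986 rad
cos(11 deg) = 0.9816
sin(11 deg) = 0.1908
exp(theta*B) = 0.9816 + 0.1908*B


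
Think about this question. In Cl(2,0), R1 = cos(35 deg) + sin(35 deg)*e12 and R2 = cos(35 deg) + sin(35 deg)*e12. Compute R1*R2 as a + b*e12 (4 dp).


Same-plane rotors commute and their half-angles add:
R1*R2 = cos(a1 + a2) + sin(a1 + a2)*e12.
a1 + a2 = 35 + 35 = 70 deg
cos(70 deg) = 0.3420
sin(70 deg) = 0.9397
R1*R2 = 0.3420 + 0.9397*e12


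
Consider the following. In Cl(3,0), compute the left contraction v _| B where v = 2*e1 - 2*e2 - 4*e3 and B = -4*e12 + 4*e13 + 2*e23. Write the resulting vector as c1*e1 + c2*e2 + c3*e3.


Left contraction v _| B = <vB>_1 (grade-1 part of the geometric product vB).
Using e1_|e12 = e2, e2_|e12 = -e1, e1_|e13 = e3, e3_|e13 = -e1, e2_|e23 = e3, e3_|e23 = -e2:
e1 coeff: -v2*b12 - v3*b13 = -(-2)*(-4) - (-4)*(4) = 8
e2 coeff: v1*b12 - v3*b23 = (2)*(-4) - (-4)*(2) = 0
e3 coeff: v1*b13 + v2*b23 = (2)*(4) + (-2)*(2) = 4
v _| B = 8*e1 + 0*e2 + 4*e3


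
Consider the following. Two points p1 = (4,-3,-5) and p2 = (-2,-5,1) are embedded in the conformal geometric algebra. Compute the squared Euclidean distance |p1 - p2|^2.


p1 - p2 = (6, 2, -6)
|p1 - p2|^2 = 6^2 + 2^2 + (-6)^2
= 36 + 4 + 36
= 76


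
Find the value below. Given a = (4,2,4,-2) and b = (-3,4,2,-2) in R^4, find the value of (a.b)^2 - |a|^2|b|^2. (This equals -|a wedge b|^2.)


a . b = 4*(-3) + 2*4 + 4*2 + (-2)*(-2)
= -12 + 8 + 8 + 4 = 8
|a|^2 = 4^2 + 2^2 + 4^2 + (-2)^2 = 40
|b|^2 = (-3)^2 + 4^2 + 2^2 + (-2)^2 = 33
(a.b)^2 = 8^2 = 64
|a|^2 * |b|^2 = 40 * 33 = 1320
Result = 64 - 1320 = -1256


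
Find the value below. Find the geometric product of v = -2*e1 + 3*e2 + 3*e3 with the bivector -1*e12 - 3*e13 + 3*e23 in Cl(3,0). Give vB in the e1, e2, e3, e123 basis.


vB has grade-1 (vector) and grade-3 (trivector) parts: vB = (v _| B) + (v ^ B).
Vector part <vB>_1:
  e1: -v2*b12 - v3*b13 = -(3)*(-1) - (3)*(-3) = 12
  e2: v1*b12 - v3*b23 = (-2)*(-1) - (3)*(3) = -7
  e3: v1*b13 + v2*b23 = (-2)*(-3) + (3)*(3) = 15
Trivector part <vB>_3:
  e123: v1*b23 - v2*b13 + v3*b12 = (-2)*(3) - (3)*(-3) + (3)*(-1) = 0
vB = 12*e1 - 7*e2 + 15*e3 + 0*e123


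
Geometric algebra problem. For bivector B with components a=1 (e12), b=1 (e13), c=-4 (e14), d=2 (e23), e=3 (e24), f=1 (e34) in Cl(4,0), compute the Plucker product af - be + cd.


Plucker relation: af - be + cd
a*f = 1*1 = 1
b*e = 1*3 = 3
c*d = (-4)*2 = -8
af - be + cd = 1 - 3 + (-8)
= -10


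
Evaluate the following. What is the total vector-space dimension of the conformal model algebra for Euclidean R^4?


The conformal model of R^4 uses Cl(5,1): the 4 Euclidean generators plus two extra orthogonal generators e+ (e+^2 = +1) and e- (e-^2 = -1), from which the null vectors e0, einf are built.
Number of generators m = 4 + 2 = 6.
dim Cl(p,q) = 2^m = 2^6 = 64


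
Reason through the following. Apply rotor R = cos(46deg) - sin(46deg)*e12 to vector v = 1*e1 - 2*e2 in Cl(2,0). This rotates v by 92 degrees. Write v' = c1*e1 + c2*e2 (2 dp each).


Rotor R = cos(46deg) - sin(46deg)*e12
Rotation angle theta = 2 * 46 = 92 degrees
v' = R*v*~R rotates v by theta.
cos(92deg) = -0.0349, sin(92deg) = 0.9994
v'_1 = 1*cos(92deg) - (-2)*sin(92deg)
= 1*(-0.0349) - (-2)*0.9994
= 1.96
v'_2 = 1*sin(92deg) + (-2)*cos(92deg)
= 1*0.9994 + (-2)*(-0.0349)
= 1.07
v' = 1.96*e1 + 1.07*e2


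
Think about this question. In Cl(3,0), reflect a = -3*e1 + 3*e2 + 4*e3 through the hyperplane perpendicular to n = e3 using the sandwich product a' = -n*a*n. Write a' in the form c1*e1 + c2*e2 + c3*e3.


Reflection formula: a' = -n*a*n, with n = e3 (unit vector, n^2 = 1).
For reflection through hyperplane perp to e3:
The component along e3 flips sign, others stay.
a = (-3, 3, 4)
a' = (-3, 3, -4)
a' = -3*e1 + 3*e2 - 4*e3


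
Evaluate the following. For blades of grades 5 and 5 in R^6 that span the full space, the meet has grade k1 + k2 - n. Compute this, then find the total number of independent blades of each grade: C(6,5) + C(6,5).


Meet grade = grade(A) + grade(B) - n
= 5 + 5 - 6 = 4
C(6,5) = 6
C(6,5) = 6
dim_A + dim_B = 6 + 6 = 12


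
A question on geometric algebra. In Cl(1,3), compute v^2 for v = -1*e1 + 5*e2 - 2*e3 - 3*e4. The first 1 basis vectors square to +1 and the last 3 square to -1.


v^2 = sum of c_i^2 * e_i^2
Positive signature terms (e_i^2 = +1): (-1)^2 = 1
Negative signature terms (e_j^2 = -1): 5^2 + (-2)^2 + (-3)^2 = 38
v^2 = 1 - 38 = -37


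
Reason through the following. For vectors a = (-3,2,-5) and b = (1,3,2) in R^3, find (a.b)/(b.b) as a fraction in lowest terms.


Projection coefficient = (a . b) / (b . b)
a . b = (-3)*1 + 2*3 + (-5)*2
= -3 + 6 + (-10) = -7
b . b = 1^2 + 3^2 + 2^2
= 1 + 9 + 4 = 14
Coefficient = -7/14
In lowest terms: -1/2


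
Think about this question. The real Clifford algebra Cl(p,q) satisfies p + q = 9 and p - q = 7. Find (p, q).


We need p + q = 9 and p - q = 7.
Adding: 2p = 9 + 7 = 16, so p = 8.
Then q = 9 - 8 = 1.
(p, q) = (8, 1)


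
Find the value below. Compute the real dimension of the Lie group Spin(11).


Spin(n) double-covers SO(n); both have Lie algebra so(n) of dimension n(n-1)/2.
n = 11
n(n-1) = 11 * 10 = 110
dim Spin(11) = 110/2 = 55


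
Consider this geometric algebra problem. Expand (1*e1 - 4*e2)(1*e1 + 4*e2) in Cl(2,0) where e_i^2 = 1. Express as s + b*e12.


Expand: (1*e1 - 4*e2)(1*e1 + 4*e2)
= 1*1*e1e1 + 1*4*e1e2 + (-4)*1*e2e1 + (-4)*4*e2e2
Using e1^2 = e2^2 = 1, e2e1 = -e1e2:
Scalar part s = 1*1 + (-4)*4 = 1 + (-16) = -15
Bivector part b = 1*4 - (-4)*1 = 4 - (-4) = 8
uv = -15 + 8*e12


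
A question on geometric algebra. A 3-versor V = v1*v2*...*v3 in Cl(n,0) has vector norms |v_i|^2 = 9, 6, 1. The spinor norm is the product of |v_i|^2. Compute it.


Spinor norm N(V) = |v1|^2 * |v2|^2 * ... * |v3|^2
= 9 * 6 * 1
Running product: 9, 54, 54
N(V) = 54


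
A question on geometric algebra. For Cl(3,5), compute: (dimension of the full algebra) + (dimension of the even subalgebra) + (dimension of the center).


n = 3 + 5 = 8
Total dim = 2^8 = 256
Even subalgebra dim = 2^7 = 128
n is even, so center dim = 1
Sum = 256 + 128 + 1 = 385


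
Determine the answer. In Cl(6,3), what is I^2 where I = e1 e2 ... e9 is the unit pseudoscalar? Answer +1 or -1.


The pseudoscalar I = e1...e_n (product of all n generators) of Cl(p,q) satisfies I^2 = (-1)^(q + n(n-1)/2).
p = 6, q = 3, n = p + q = 9
n(n-1)/2 = 9 * 8 / 2 = 36
Exponent = q + n(n-1)/2 = 3 + 36 = 39
I^2 = (-1)^39 = -1


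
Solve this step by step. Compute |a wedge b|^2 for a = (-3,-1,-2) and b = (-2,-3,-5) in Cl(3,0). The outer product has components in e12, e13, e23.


a wedge b = (a1*b2 - a2*b1)*e12 + (a1*b3 - a3*b1)*e13 + (a2*b3 - a3*b2)*e23
e12 coeff: (-3)*(-3) - (-1)*(-2) = 9 - 2 = 7
e13 coeff: (-3)*(-5) - (-2)*(-2) = 15 - 4 = 11
e23 coeff: (-1)*(-5) - (-2)*(-3) = 5 - 6 = -1
|a wedge b|^2 = 7^2 + 11^2 + (-1)^2
= 49 + 121 + 1
= 171


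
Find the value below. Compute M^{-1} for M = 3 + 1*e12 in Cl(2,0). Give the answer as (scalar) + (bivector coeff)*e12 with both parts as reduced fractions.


M = 3 + 1*e12, where e12^2 = -1.
Since M commutes with its reverse ~M = a - b*e12, M * ~M = a^2 - b^2*e12^2 = a^2 + b^2.
So M^{-1} = ~M / (a^2 + b^2) = (a - b*e12)/(a^2 + b^2).
a^2 + b^2 = 9 + 1 = 10
Scalar part = 3/10 = 3/10
Bivector coeff = -1/10 = -1/10
M^{-1} = 3/10 - 1/10*e12


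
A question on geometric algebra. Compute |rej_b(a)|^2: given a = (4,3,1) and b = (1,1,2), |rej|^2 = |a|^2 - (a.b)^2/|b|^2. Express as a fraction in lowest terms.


|a|^2 = 4^2 + 3^2 + 1^2 = 26
|b|^2 = 1^2 + 1^2 + 2^2 = 6
a . b = 4*1 + 3*1 + 1*2 = 9
(a.b)^2 = 9^2 = 81
|rej|^2 = 26 - 81/6
= (156 - 81)/6
= 75/6
In lowest terms: 25/2


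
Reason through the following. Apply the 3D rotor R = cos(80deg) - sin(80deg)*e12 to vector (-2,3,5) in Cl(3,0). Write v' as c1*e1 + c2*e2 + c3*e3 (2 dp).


Rotor R = cos(80deg) - sin(80deg)*e12
Rotation angle theta = 2 * 80 = 160 degrees in the e12 plane (e1 -> e2).
The component perpendicular to the plane (e3) is invariant: v'_3 = v3 = 5.00
cos(160deg) = -0.9397, sin(160deg) = 0.3420
v'_1 = v1*cos(theta) - v2*sin(theta) = -2*(-0.9397) - 3*0.3420 = 0.85
v'_2 = v1*sin(theta) + v2*cos(theta) = -2*0.3420 + 3*(-0.9397) = -3.50
v' = 0.85*e1 - 3.50*e2 + 5.00*e3


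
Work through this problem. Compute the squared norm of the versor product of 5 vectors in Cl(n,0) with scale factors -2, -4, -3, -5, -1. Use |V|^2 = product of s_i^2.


Each vector v_i has |v_i|^2 = s_i^2
Squared scales: (-2)^2 = 4, (-4)^2 = 16, (-3)^2 = 9, (-5)^2 = 25, (-1)^2 = 1
|V|^2 = 4 * 16 * 9 * 25 * 1
= 14400


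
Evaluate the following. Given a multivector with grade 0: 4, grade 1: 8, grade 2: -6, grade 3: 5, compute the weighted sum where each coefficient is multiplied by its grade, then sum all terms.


Grade-weighted sum = sum of grade_k * coefficient_k
0*4 = 0
1*8 = 8
2*(-6) = -12
3*5 = 15
Total = 0 + 8 + (-12) + 15 = 11


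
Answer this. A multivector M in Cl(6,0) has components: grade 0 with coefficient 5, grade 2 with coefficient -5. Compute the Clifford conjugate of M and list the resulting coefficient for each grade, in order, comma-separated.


Clifford conjugate sign for grade k: (-1)^(k(k+1)/2)
Grade 0: (-1)^(0*1/2) = (-1)^0 = 1, coeff 5 -> 5
Grade 2: (-1)^(2*3/2) = (-1)^3 = -1, coeff -5 -> 5
Conjugated coefficients: 5, 5


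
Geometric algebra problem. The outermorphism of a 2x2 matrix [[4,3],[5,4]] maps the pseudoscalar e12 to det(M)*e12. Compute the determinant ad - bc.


The outermorphism of a linear map f sends e1^e2 to f(e1)^f(e2).
f(e1) = 4*e1 + 5*e2
f(e2) = 3*e1 + 4*e2
f(e1) ^ f(e2) = (4*e1 + 5*e2) ^ (3*e1 + 4*e2)
= 4*4*e12 + 5*3*e21
= (16 - 15)*e12
= 1*e12
Coefficient = 1


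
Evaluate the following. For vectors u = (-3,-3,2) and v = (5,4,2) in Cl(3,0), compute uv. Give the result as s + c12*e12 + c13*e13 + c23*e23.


In Cl(3,0): e_i^2 = 1, e_ie_j = -e_je_i for i != j.
Scalar part = u . v = (-3)*5 + (-3)*4 + 2*2
= -15 + (-12) + 4 = -23
e12 coeff = (-3)*4 - (-3)*5 = -12 - (-15) = 3
e13 coeff = (-3)*2 - 2*5 = -6 - 10 = -16
e23 coeff = (-3)*2 - 2*4 = -6 - 8 = -14
uv = -23 + 3*e12 - 16*e13 - 14*e23


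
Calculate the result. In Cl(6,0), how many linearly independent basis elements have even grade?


Even subalgebra dimension = 2^(n-1)
n = 6 + 0 = 6
2^(6 - 1) = 2^5 = 32
Verification: sum of C(6,k) for even k = 1 + 15 + 15 + 1 = 32
Result = 32


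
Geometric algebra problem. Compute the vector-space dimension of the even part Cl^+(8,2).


Even subalgebra dimension = 2^(n-1)
n = 8 + 2 = 10
2^(10 - 1) = 2^9 = 512
Verification: sum of C(10,k) for even k = 1 + 45 + 210 + 210 + 45 + 1 = 512
Result = 512


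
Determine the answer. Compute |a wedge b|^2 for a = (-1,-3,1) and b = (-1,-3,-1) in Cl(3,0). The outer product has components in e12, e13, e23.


a wedge b = (a1*b2 - a2*b1)*e12 + (a1*b3 - a3*b1)*e13 + (a2*b3 - a3*b2)*e23
e12 coeff: (-1)*(-3) - (-3)*(-1) = 3 - 3 = 0
e13 coeff: (-1)*(-1) - 1*(-1) = 1 - (-1) = 2
e23 coeff: (-3)*(-1) - 1*(-3) = 3 - (-3) = 6
|a wedge b|^2 = 0^2 + 2^2 + 6^2
= 0 + 4 + 36
= 40


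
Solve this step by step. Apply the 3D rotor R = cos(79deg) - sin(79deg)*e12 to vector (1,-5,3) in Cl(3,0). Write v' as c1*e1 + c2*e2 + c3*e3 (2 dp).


Rotor R = cos(79deg) - sin(79deg)*e12
Rotation angle theta = 2 * 79 = 158 degrees in the e12 plane (e1 -> e2).
The component perpendicular to the plane (e3) is invariant: v'_3 = v3 = 3.00
cos(158deg) = -0.9272, sin(158deg) = 0.3746
v'_1 = v1*cos(theta) - v2*sin(theta) = 1*(-0.9272) - (-5)*0.3746 = 0.95
v'_2 = v1*sin(theta) + v2*cos(theta) = 1*0.3746 + (-5)*(-0.9272) = 5.01
v' = 0.95*e1 + 5.01*e2 + 3.00*e3


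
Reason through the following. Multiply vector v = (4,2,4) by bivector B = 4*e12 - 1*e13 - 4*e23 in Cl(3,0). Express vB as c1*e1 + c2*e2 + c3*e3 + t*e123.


vB has grade-1 (vector) and grade-3 (trivector) parts: vB = (v _| B) + (v ^ B).
Vector part <vB>_1:
  e1: -v2*b12 - v3*b13 = -(2)*(4) - (4)*(-1) = -4
  e2: v1*b12 - v3*b23 = (4)*(4) - (4)*(-4) = 32
  e3: v1*b13 + v2*b23 = (4)*(-1) + (2)*(-4) = -12
Trivector part <vB>_3:
  e123: v1*b23 - v2*b13 + v3*b12 = (4)*(-4) - (2)*(-1) + (4)*(4) = 2
vB = -4*e1 + 32*e2 - 12*e3 + 2*e123


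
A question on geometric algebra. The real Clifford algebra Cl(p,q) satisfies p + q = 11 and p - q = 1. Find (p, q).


We need p + q = 11 and p - q = 1.
Adding: 2p = 11 + 1 = 12, so p = 6.
Then q = 11 - 6 = 5.
(p, q) = (6, 5)


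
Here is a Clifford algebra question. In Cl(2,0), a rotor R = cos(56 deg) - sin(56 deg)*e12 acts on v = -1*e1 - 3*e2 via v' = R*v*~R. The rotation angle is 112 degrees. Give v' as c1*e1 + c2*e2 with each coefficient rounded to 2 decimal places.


Rotor R = cos(56deg) - sin(56deg)*e12
Rotation angle theta = 2 * 56 = 112 degrees
v' = R*v*~R rotates v by theta.
cos(112deg) = -0.3746, sin(112deg) = 0.9272
v'_1 = -1*cos(112deg) - (-3)*sin(112deg)
= -1*(-0.3746) - (-3)*0.9272
= 3.16
v'_2 = -1*sin(112deg) + (-3)*cos(112deg)
= -1*0.9272 + (-3)*(-0.3746)
= 0.20
v' = 3.16*e1 + 0.20*e2


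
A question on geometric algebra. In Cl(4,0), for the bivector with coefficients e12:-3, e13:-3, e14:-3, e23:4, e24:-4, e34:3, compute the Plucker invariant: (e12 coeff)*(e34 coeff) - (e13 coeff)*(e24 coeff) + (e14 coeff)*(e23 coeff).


Plucker relation: af - be + cd
a*f = (-3)*3 = -9
b*e = (-3)*(-4) = 12
c*d = (-3)*4 = -12
af - be + cd = -9 - 12 + (-12)
= -33


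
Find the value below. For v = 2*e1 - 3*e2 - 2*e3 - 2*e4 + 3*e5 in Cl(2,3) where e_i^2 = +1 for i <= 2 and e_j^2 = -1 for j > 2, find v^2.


v^2 = sum of c_i^2 * e_i^2
Positive signature terms (e_i^2 = +1): 2^2 + (-3)^2 = 13
Negative signature terms (e_j^2 = -1): (-2)^2 + (-2)^2 + 3^2 = 17
v^2 = 13 - 17 = -4


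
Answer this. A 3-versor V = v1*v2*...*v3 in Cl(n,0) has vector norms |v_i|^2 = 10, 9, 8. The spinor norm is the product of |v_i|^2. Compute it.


Spinor norm N(V) = |v1|^2 * |v2|^2 * ... * |v3|^2
= 10 * 9 * 8
Running product: 10, 90, 720
N(V) = 720


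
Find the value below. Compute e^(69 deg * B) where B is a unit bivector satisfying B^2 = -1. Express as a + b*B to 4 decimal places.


For a unit bivector B with B^2 = -1, the exponential series gives
e^(theta*B) = cos(theta) + sin(theta)*B (the GA analogue of Euler's formula).
theta = 69 degrees = 1.204277 rad
cos(69 deg) = 0.3584
sin(69 deg) = 0.9336
exp(theta*B) = 0.3584 + 0.9336*B


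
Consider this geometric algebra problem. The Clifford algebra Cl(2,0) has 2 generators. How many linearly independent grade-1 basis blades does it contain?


Number of grade-k basis blades in Cl(p,q) with n = p + q is C(n, k).
n = 2 + 0 = 2
C(2, 1) = 2! / (1! * 1!)
= 2 / (1 * 1)
= 2


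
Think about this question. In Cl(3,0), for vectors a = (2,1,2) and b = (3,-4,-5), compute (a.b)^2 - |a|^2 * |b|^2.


a . b = 2*3 + 1*(-4) + 2*(-5)
= 6 + (-4) + (-10) = -8
|a|^2 = 2^2 + 1^2 + 2^2 = 9
|b|^2 = 3^2 + (-4)^2 + (-5)^2 = 50
(a.b)^2 = (-8)^2 = 64
|a|^2 * |b|^2 = 9 * 50 = 450
Result = 64 - 450 = -386


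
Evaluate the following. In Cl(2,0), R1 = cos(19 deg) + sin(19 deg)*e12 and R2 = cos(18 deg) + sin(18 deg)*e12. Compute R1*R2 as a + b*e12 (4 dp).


Same-plane rotors commute and their half-angles add:
R1*R2 = cos(a1 + a2) + sin(a1 + a2)*e12.
a1 + a2 = 19 + 18 = 37 deg
cos(37 deg) = 0.7986
sin(37 deg) = 0.6018
R1*R2 = 0.7986 + 0.6018*e12


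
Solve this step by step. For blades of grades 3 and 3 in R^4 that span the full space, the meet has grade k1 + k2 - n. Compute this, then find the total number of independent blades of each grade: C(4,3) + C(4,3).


Meet grade = grade(A) + grade(B) - n
= 3 + 3 - 4 = 2
C(4,3) = 4
C(4,3) = 4
dim_A + dim_B = 4 + 4 = 8


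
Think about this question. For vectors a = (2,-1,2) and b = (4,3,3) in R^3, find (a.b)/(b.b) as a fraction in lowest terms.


Projection coefficient = (a . b) / (b . b)
a . b = 2*4 + (-1)*3 + 2*3
= 8 + (-3) + 6 = 11
b . b = 4^2 + 3^2 + 3^2
= 16 + 9 + 9 = 34
Coefficient = 11/34
In lowest terms: 11/34


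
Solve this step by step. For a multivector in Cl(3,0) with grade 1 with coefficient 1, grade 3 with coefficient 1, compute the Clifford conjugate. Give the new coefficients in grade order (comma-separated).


Clifford conjugate sign for grade k: (-1)^(k(k+1)/2)
Grade 1: (-1)^(1*2/2) = (-1)^1 = -1, coeff 1 -> -1
Grade 3: (-1)^(3*4/2) = (-1)^6 = 1, coeff 1 -> 1
Conjugated coefficients: -1, 1


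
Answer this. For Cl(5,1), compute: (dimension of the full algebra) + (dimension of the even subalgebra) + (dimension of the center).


n = 5 + 1 = 6
Total dim = 2^6 = 64
Even subalgebra dim = 2^5 = 32
n is even, so center dim = 1
Sum = 64 + 32 + 1 = 97


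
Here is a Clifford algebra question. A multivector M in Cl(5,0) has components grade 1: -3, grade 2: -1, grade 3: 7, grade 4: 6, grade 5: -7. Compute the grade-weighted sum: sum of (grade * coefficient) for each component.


Grade-weighted sum = sum of grade_k * coefficient_k
1*(-3) = -3
2*(-1) = -2
3*7 = 21
4*6 = 24
5*(-7) = -35
Total = -3 + (-2) + 21 + 24 + (-35) = 5


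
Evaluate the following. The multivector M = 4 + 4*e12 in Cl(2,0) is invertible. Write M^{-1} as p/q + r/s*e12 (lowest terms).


M = 4 + 4*e12, where e12^2 = -1.
Since M commutes with its reverse ~M = a - b*e12, M * ~M = a^2 - b^2*e12^2 = a^2 + b^2.
So M^{-1} = ~M / (a^2 + b^2) = (a - b*e12)/(a^2 + b^2).
a^2 + b^2 = 16 + 16 = 32
Scalar part = 4/32 = 1/8
Bivector coeff = -4/32 = -1/8
M^{-1} = 1/8 - 1/8*e12


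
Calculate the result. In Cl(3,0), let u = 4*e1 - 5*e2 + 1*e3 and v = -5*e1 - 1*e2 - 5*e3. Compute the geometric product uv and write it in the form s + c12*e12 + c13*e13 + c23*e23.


In Cl(3,0): e_i^2 = 1, e_ie_j = -e_je_i for i != j.
Scalar part = u . v = 4*(-5) + (-5)*(-1) + 1*(-5)
= -20 + 5 + (-5) = -20
e12 coeff = 4*(-1) - (-5)*(-5) = -4 - 25 = -29
e13 coeff = 4*(-5) - 1*(-5) = -20 - (-5) = -15
e23 coeff = (-5)*(-5) - 1*(-1) = 25 - (-1) = 26
uv = -20 - 29*e12 - 15*e13 + 26*e23


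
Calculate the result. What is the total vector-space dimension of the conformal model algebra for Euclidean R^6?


The conformal model of R^6 uses Cl(7,1): the 6 Euclidean generators plus two extra orthogonal generators e+ (e+^2 = +1) and e- (e-^2 = -1), from which the null vectors e0, einf are built.
Number of generators m = 6 + 2 = 8.
dim Cl(p,q) = 2^m = 2^8 = 256


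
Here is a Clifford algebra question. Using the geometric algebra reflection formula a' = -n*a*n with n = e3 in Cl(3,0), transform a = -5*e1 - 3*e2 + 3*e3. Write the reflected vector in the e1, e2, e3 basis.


Reflection formula: a' = -n*a*n, with n = e3 (unit vector, n^2 = 1).
For reflection through hyperplane perp to e3:
The component along e3 flips sign, others stay.
a = (-5, -3, 3)
a' = (-5, -3, -3)
a' = -5*e1 - 3*e2 - 3*e3


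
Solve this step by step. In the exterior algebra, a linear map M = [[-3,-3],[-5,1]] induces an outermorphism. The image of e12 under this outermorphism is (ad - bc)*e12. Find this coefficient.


The outermorphism of a linear map f sends e1^e2 to f(e1)^f(e2).
f(e1) = -3*e1 - 5*e2
f(e2) = -3*e1 + 1*e2
f(e1) ^ f(e2) = (-3*e1 - 5*e2) ^ (-3*e1 + 1*e2)
= (-3)*1*e12 + (-5)*(-3)*e21
= (-3 - 15)*e12
= -18*e12
Coefficient = -18


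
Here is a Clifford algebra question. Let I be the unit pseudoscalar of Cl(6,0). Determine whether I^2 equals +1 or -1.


The pseudoscalar I = e1...e_n (product of all n generators) of Cl(p,q) satisfies I^2 = (-1)^(q + n(n-1)/2).
p = 6, q = 0, n = p + q = 6
n(n-1)/2 = 6 * 5 / 2 = 15
Exponent = q + n(n-1)/2 = 0 + 15 = 15
I^2 = (-1)^15 = -1


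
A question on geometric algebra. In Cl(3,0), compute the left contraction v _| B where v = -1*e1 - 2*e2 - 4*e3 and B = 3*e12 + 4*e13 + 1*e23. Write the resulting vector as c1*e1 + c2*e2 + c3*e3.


Left contraction v _| B = <vB>_1 (grade-1 part of the geometric product vB).
Using e1_|e12 = e2, e2_|e12 = -e1, e1_|e13 = e3, e3_|e13 = -e1, e2_|e23 = e3, e3_|e23 = -e2:
e1 coeff: -v2*b12 - v3*b13 = -(-2)*(3) - (-4)*(4) = 22
e2 coeff: v1*b12 - v3*b23 = (-1)*(3) - (-4)*(1) = 1
e3 coeff: v1*b13 + v2*b23 = (-1)*(4) + (-2)*(1) = -6
v _| B = 22*e1 + 1*e2 - 6*e3


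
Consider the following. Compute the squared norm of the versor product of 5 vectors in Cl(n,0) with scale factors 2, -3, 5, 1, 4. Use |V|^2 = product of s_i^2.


Each vector v_i has |v_i|^2 = s_i^2
Squared scales: 2^2 = 4, (-3)^2 = 9, 5^2 = 25, 1^2 = 1, 4^2 = 16
|V|^2 = 4 * 9 * 25 * 1 * 16
= 14400


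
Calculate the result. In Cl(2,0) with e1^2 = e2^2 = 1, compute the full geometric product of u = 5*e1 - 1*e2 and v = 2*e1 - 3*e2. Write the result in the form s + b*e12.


Expand: (5*e1 - 1*e2)(2*e1 - 3*e2)
= 5*2*e1e1 + 5*(-3)*e1e2 + (-1)*2*e2e1 + (-1)*(-3)*e2e2
Using e1^2 = e2^2 = 1, e2e1 = -e1e2:
Scalar part s = 5*2 + (-1)*(-3) = 10 + 3 = 13
Bivector part b = 5*(-3) - (-1)*2 = -15 - (-2) = -13
uv = 13 - 13*e12


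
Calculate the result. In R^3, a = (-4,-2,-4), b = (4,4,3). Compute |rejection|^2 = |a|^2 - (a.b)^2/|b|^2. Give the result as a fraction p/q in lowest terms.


|a|^2 = (-4)^2 + (-2)^2 + (-4)^2 = 36
|b|^2 = 4^2 + 4^2 + 3^2 = 41
a . b = (-4)*4 + (-2)*4 + (-4)*3 = -36
(a.b)^2 = (-36)^2 = 1296
|rej|^2 = 36 - 1296/41
= (1476 - 1296)/41
= 180/41
In lowest terms: 180/41


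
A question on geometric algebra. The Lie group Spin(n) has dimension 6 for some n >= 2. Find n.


dim Spin(n) = dim so(n) = n(n-1)/2.
Solve n(n-1)/2 = 6, i.e. n^2 - n - 12 = 0.
Discriminant = 1 + 8*6 = 49
n = (1 + sqrt(49))/2 = (1 + 7)/2 = 4


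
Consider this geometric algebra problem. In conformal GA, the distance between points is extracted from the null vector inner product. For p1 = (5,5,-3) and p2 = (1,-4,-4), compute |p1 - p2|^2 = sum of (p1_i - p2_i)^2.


p1 - p2 = (4, 9, 1)
|p1 - p2|^2 = 4^2 + 9^2 + 1^2
= 16 + 81 + 1
= 98


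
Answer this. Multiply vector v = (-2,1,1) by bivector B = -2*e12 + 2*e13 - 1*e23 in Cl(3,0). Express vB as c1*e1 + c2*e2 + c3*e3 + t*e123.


vB has grade-1 (vector) and grade-3 (trivector) parts: vB = (v _| B) + (v ^ B).
Vector part <vB>_1:
  e1: -v2*b12 - v3*b13 = -(1)*(-2) - (1)*(2) = 0
  e2: v1*b12 - v3*b23 = (-2)*(-2) - (1)*(-1) = 5
  e3: v1*b13 + v2*b23 = (-2)*(2) + (1)*(-1) = -5
Trivector part <vB>_3:
  e123: v1*b23 - v2*b13 + v3*b12 = (-2)*(-1) - (1)*(2) + (1)*(-2) = -2
vB = 0*e1 + 5*e2 - 5*e3 - 2*e123


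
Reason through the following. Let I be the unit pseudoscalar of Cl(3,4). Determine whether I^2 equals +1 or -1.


The pseudoscalar I = e1...e_n (product of all n generators) of Cl(p,q) satisfies I^2 = (-1)^(q + n(n-1)/2).
p = 3, q = 4, n = p + q = 7
n(n-1)/2 = 7 * 6 / 2 = 21
Exponent = q + n(n-1)/2 = 4 + 21 = 25
I^2 = (-1)^25 = -1


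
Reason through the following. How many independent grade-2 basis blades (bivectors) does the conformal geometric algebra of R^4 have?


The conformal model of R^4 uses Cl(5,1) with m = 4 + 2 = 6 generators.
Number of grade-2 blades = C(m, 2) = C(6, 2)
= 6*5/2 = 15


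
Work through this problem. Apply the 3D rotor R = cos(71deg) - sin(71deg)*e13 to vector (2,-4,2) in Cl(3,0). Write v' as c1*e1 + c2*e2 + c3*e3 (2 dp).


Rotor R = cos(71deg) - sin(71deg)*e13
Rotation angle theta = 2 * 71 = 142 degrees in the e13 plane (e1 -> e3).
The component perpendicular to the plane (e2) is invariant: v'_2 = v2 = -4.00
cos(142deg) = -0.7880, sin(142deg) = 0.6157
v'_1 = v1*cos(theta) - v3*sin(theta) = 2*(-0.7880) - 2*0.6157 = -2.81
v'_3 = v1*sin(theta) + v3*cos(theta) = 2*0.6157 + 2*(-0.7880) = -0.34
v' = -2.81*e1 - 4.00*e2 - 0.34*e3


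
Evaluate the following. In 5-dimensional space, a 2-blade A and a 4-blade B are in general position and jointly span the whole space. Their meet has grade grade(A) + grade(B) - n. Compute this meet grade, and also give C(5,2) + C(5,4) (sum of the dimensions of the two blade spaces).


Meet grade = grade(A) + grade(B) - n
= 2 + 4 - 5 = 1
C(5,2) = 10
C(5,4) = 5
dim_A + dim_B = 10 + 5 = 15


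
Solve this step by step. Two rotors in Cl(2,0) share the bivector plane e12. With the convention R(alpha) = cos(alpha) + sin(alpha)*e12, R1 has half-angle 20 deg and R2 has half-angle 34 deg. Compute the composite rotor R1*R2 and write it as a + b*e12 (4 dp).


Same-plane rotors commute and their half-angles add:
R1*R2 = cos(a1 + a2) + sin(a1 + a2)*e12.
a1 + a2 = 20 + 34 = 54 deg
cos(54 deg) = 0.5878
sin(54 deg) = 0.8090
R1*R2 = 0.5878 + 0.8090*e12


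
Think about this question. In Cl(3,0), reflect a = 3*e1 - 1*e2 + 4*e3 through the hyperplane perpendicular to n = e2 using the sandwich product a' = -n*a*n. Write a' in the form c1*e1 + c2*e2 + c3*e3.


Reflection formula: a' = -n*a*n, with n = e2 (unit vector, n^2 = 1).
For reflection through hyperplane perp to e2:
The component along e2 flips sign, others stay.
a = (3, -1, 4)
a' = (3, 1, 4)
a' = 3*e1 + 1*e2 + 4*e3


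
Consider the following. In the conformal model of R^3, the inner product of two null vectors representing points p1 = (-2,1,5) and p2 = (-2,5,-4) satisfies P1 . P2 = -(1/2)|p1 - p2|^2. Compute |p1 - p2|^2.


p1 - p2 = (0, -4, 9)
|p1 - p2|^2 = 0^2 + (-4)^2 + 9^2
= 0 + 16 + 81
= 97


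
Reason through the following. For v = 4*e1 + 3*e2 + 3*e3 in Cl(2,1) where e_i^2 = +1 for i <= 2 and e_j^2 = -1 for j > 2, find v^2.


v^2 = sum of c_i^2 * e_i^2
Positive signature terms (e_i^2 = +1): 4^2 + 3^2 = 25
Negative signature terms (e_j^2 = -1): 3^2 = 9
v^2 = 25 - 9 = 16


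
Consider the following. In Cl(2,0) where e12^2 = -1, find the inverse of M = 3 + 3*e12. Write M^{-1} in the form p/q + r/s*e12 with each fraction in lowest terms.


M = 3 + 3*e12, where e12^2 = -1.
Since M commutes with its reverse ~M = a - b*e12, M * ~M = a^2 - b^2*e12^2 = a^2 + b^2.
So M^{-1} = ~M / (a^2 + b^2) = (a - b*e12)/(a^2 + b^2).
a^2 + b^2 = 9 + 9 = 18
Scalar part = 3/18 = 1/6
Bivector coeff = -3/18 = -1/6
M^{-1} = 1/6 - 1/6*e12


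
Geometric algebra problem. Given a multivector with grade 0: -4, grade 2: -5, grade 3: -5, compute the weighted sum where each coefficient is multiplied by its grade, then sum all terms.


Grade-weighted sum = sum of grade_k * coefficient_k
0*(-4) = 0
2*(-5) = -10
3*(-5) = -15
Total = 0 + (-10) + (-15) = -25


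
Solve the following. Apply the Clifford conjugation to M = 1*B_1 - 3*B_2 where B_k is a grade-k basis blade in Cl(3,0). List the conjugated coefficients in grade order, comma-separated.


Clifford conjugate sign for grade k: (-1)^(k(k+1)/2)
Grade 1: (-1)^(1*2/2) = (-1)^1 = -1, coeff 1 -> -1
Grade 2: (-1)^(2*3/2) = (-1)^3 = -1, coeff -3 -> 3
Conjugated coefficients: -1, 3


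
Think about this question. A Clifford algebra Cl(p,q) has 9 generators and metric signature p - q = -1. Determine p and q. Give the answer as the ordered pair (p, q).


We need p + q = 9 and p - q = -1.
Adding: 2p = 9 + (-1) = 8, so p = 4.
Then q = 9 - 4 = 5.
(p, q) = (4, 5)


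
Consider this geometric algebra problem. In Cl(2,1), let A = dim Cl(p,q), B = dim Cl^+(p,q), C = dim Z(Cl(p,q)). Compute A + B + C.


n = 2 + 1 = 3
Total dim = 2^3 = 8
Even subalgebra dim = 2^2 = 4
n is odd, so center dim = 2
Sum = 8 + 4 + 2 = 14


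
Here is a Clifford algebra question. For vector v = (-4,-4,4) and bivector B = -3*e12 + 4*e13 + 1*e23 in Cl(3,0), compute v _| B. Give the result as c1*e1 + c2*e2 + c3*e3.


Left contraction v _| B = <vB>_1 (grade-1 part of the geometric product vB).
Using e1_|e12 = e2, e2_|e12 = -e1, e1_|e13 = e3, e3_|e13 = -e1, e2_|e23 = e3, e3_|e23 = -e2:
e1 coeff: -v2*b12 - v3*b13 = -(-4)*(-3) - (4)*(4) = -28
e2 coeff: v1*b12 - v3*b23 = (-4)*(-3) - (4)*(1) = 8
e3 coeff: v1*b13 + v2*b23 = (-4)*(4) + (-4)*(1) = -20
v _| B = -28*e1 + 8*e2 - 20*e3


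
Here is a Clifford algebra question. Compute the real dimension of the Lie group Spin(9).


Spin(n) double-covers SO(n); both have Lie algebra so(n) of dimension n(n-1)/2.
n = 9
n(n-1) = 9 * 8 = 72
dim Spin(9) = 72/2 = 36


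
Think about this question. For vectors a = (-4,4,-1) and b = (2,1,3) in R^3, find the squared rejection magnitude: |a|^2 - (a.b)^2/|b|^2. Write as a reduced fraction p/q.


|a|^2 = (-4)^2 + 4^2 + (-1)^2 = 33
|b|^2 = 2^2 + 1^2 + 3^2 = 14
a . b = (-4)*2 + 4*1 + (-1)*3 = -7
(a.b)^2 = (-7)^2 = 49
|rej|^2 = 33 - 49/14
= (462 - 49)/14
= 413/14
In lowest terms: 59/2


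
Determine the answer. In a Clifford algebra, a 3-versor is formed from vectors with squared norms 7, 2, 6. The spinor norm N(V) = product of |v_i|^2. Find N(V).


Spinor norm N(V) = |v1|^2 * |v2|^2 * ... * |v3|^2
= 7 * 2 * 6
Running product: 7, 14, 84
N(V) = 84


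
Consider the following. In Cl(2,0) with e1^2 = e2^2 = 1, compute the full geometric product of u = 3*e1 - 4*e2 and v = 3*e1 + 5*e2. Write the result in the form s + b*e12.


Expand: (3*e1 - 4*e2)(3*e1 + 5*e2)
= 3*3*e1e1 + 3*5*e1e2 + (-4)*3*e2e1 + (-4)*5*e2e2
Using e1^2 = e2^2 = 1, e2e1 = -e1e2:
Scalar part s = 3*3 + (-4)*5 = 9 + (-20) = -11
Bivector part b = 3*5 - (-4)*3 = 15 - (-12) = 27
uv = -11 + 27*e12


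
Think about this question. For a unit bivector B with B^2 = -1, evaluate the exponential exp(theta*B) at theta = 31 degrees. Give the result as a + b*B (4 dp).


For a unit bivector B with B^2 = -1, the exponential series gives
e^(theta*B) = cos(theta) + sin(theta)*B (the GA analogue of Euler's formula).
theta = 31 degrees = 0.541052 rad
cos(31 deg) = 0.8572
sin(31 deg) = 0.5150
exp(theta*B) = 0.8572 + 0.5150*B


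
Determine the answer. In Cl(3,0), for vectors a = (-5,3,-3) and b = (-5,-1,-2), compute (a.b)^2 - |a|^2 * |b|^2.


a . b = (-5)*(-5) + 3*(-1) + (-3)*(-2)
= 25 + (-3) + 6 = 28
|a|^2 = (-5)^2 + 3^2 + (-3)^2 = 43
|b|^2 = (-5)^2 + (-1)^2 + (-2)^2 = 30
(a.b)^2 = 28^2 = 784
|a|^2 * |b|^2 = 43 * 30 = 1290
Result = 784 - 1290 = -506


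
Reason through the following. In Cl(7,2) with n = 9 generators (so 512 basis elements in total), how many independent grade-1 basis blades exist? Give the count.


Number of grade-k basis blades in Cl(p,q) with n = p + q is C(n, k).
n = 7 + 2 = 9
C(9, 1) = 9! / (1! * 8!)
= 362880 / (1 * 40320)
= 9


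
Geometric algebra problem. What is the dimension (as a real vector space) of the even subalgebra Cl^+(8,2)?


Even subalgebra dimension = 2^(n-1)
n = 8 + 2 = 10
2^(10 - 1) = 2^9 = 512
Verification: sum of C(10,k) for even k = 1 + 45 + 210 + 210 + 45 + 1 = 512
Result = 512


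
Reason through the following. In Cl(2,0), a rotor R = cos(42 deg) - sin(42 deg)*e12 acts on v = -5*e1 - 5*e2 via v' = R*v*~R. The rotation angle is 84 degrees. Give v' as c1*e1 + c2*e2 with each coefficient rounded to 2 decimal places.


Rotor R = cos(42deg) - sin(42deg)*e12
Rotation angle theta = 2 * 42 = 84 degrees
v' = R*v*~R rotates v by theta.
cos(84deg) = 0.1045, sin(84deg) = 0.9945
v'_1 = -5*cos(84deg) - (-5)*sin(84deg)
= -5*0.1045 - (-5)*0.9945
= 4.45
v'_2 = -5*sin(84deg) + (-5)*cos(84deg)
= -5*0.9945 + (-5)*0.1045
= -5.50
v' = 4.45*e1 - 5.50*e2


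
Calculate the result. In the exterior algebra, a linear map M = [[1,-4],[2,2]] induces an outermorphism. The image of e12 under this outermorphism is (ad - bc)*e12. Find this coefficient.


The outermorphism of a linear map f sends e1^e2 to f(e1)^f(e2).
f(e1) = 1*e1 + 2*e2
f(e2) = -4*e1 + 2*e2
f(e1) ^ f(e2) = (1*e1 + 2*e2) ^ (-4*e1 + 2*e2)
= 1*2*e12 + 2*(-4)*e21
= (2 - (-8))*e12
= 10*e12
Coefficient = 10


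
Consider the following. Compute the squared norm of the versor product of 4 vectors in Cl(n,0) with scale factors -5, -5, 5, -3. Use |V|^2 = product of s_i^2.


Each vector v_i has |v_i|^2 = s_i^2
Squared scales: (-5)^2 = 25, (-5)^2 = 25, 5^2 = 25, (-3)^2 = 9
|V|^2 = 25 * 25 * 25 * 9
= 140625


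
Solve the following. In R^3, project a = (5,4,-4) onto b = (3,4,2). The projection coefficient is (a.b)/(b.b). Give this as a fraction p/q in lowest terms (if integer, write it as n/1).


Projection coefficient = (a . b) / (b . b)
a . b = 5*3 + 4*4 + (-4)*2
= 15 + 16 + (-8) = 23
b . b = 3^2 + 4^2 + 2^2
= 9 + 16 + 4 = 29
Coefficient = 23/29
In lowest terms: 23/29


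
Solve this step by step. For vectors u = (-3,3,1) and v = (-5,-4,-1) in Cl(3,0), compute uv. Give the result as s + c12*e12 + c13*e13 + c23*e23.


In Cl(3,0): e_i^2 = 1, e_ie_j = -e_je_i for i != j.
Scalar part = u . v = (-3)*(-5) + 3*(-4) + 1*(-1)
= 15 + (-12) + (-1) = 2
e12 coeff = (-3)*(-4) - 3*(-5) = 12 - (-15) = 27
e13 coeff = (-3)*(-1) - 1*(-5) = 3 - (-5) = 8
e23 coeff = 3*(-1) - 1*(-4) = -3 - (-4) = 1
uv = 2 + 27*e12 + 8*e13 + 1*e23


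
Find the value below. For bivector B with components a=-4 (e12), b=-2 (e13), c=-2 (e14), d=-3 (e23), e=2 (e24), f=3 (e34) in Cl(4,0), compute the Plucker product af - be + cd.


Plucker relation: af - be + cd
a*f = (-4)*3 = -12
b*e = (-2)*2 = -4
c*d = (-2)*(-3) = 6
af - be + cd = -12 - (-4) + 6
= -2


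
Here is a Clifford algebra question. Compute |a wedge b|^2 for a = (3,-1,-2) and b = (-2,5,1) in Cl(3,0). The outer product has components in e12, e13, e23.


a wedge b = (a1*b2 - a2*b1)*e12 + (a1*b3 - a3*b1)*e13 + (a2*b3 - a3*b2)*e23
e12 coeff: 3*5 - (-1)*(-2) = 15 - 2 = 13
e13 coeff: 3*1 - (-2)*(-2) = 3 - 4 = -1
e23 coeff: (-1)*1 - (-2)*5 = -1 - (-10) = 9
|a wedge b|^2 = 13^2 + (-1)^2 + 9^2
= 169 + 1 + 81
= 251


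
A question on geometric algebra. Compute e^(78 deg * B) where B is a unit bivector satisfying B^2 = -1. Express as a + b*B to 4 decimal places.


For a unit bivector B with B^2 = -1, the exponential series gives
e^(theta*B) = cos(theta) + sin(theta)*B (the GA analogue of Euler's formula).
theta = 78 degrees = 1.361357 rad
cos(78 deg) = 0.2079
sin(78 deg) = 0.9781
exp(theta*B) = 0.2079 + 0.9781*B


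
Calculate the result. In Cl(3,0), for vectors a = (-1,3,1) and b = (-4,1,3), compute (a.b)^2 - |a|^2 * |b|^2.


a . b = (-1)*(-4) + 3*1 + 1*3
= 4 + 3 + 3 = 10
|a|^2 = (-1)^2 + 3^2 + 1^2 = 11
|b|^2 = (-4)^2 + 1^2 + 3^2 = 26
(a.b)^2 = 10^2 = 100
|a|^2 * |b|^2 = 11 * 26 = 286
Result = 100 - 286 = -186


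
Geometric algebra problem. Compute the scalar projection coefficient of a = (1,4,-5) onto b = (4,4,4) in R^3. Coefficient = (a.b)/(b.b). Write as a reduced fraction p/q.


Projection coefficient = (a . b) / (b . b)
a . b = 1*4 + 4*4 + (-5)*4
= 4 + 16 + (-20) = 0
b . b = 4^2 + 4^2 + 4^2
= 16 + 16 + 16 = 48
Coefficient = 0/48
In lowest terms: 0/1


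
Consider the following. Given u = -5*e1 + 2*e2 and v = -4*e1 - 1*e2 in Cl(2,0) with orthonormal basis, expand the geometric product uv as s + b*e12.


Expand: (-5*e1 + 2*e2)(-4*e1 - 1*e2)
= (-5)*(-4)*e1e1 + (-5)*(-1)*e1e2 + 2*(-4)*e2e1 + 2*(-1)*e2e2
Using e1^2 = e2^2 = 1, e2e1 = -e1e2:
Scalar part s = (-5)*(-4) + 2*(-1) = 20 + (-2) = 18
Bivector part b = (-5)*(-1) - 2*(-4) = 5 - (-8) = 13
uv = 18 + 13*e12
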